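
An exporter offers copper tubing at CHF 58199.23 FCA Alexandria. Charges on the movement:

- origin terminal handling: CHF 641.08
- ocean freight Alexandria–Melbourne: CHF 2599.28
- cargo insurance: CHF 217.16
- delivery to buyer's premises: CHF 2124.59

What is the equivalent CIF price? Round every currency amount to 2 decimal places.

Not relevant to the conversion: delivery — on the buyer under both terms; not part of either seller's price.
From FCA to CIF, the seller additionally bears: origin terminal, freight, insurance.
CIF price = 58199.23 + 641.08 + 2599.28 + 217.16 = 61656.75

CIF price: CHF 61656.75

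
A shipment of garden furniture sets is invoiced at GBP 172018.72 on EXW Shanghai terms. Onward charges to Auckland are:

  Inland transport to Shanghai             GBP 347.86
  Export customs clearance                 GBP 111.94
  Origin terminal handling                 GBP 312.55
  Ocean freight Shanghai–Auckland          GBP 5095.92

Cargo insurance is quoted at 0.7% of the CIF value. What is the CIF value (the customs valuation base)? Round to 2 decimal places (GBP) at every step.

Let C be the CIF value. C = EXW price + pre-shipment costs + freight + 0.7% × C
C − 0.7% × C = 172018.72 + 347.86 + 111.94 + 312.55 + 5095.92
0.993 × C = 177886.99
C = 177886.99 / 0.993 = 179140.98
Insurance premium = 0.7% × 179140.98 = 1253.99

CIF value: GBP 179140.98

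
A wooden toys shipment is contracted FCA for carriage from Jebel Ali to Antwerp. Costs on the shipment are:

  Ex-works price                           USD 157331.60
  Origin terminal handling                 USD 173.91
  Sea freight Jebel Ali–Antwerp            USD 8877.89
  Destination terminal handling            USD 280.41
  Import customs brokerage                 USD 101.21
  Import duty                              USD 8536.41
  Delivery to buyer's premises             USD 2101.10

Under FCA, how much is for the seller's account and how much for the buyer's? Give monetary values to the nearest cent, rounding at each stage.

FCA: the seller delivers export-cleared goods to the carrier; the buyer bears costs from that point.
Seller's account: goods 157331.60 = 157331.60
Buyer's account: origin terminal 173.91 + freight 8877.89 + destination terminal 280.41 + brokerage 101.21 + duty 8536.41 + delivery 2101.10 = 20070.93

Seller: USD 157331.60; buyer: USD 20070.93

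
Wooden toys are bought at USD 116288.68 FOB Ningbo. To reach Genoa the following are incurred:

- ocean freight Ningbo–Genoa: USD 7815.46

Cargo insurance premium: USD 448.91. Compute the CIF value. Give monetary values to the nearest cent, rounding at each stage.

CIF value: USD 124553.05

CIF = FOB price + freight + insurance
CIF = 116288.68 + 7815.46 + 448.91 = 124553.05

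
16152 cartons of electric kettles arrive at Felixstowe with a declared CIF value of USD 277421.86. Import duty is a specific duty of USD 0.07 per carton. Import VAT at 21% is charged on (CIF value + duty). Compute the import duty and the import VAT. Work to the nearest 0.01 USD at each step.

Import duty = 16152 × 0.07 = 1130.64
VAT base = CIF + duty = 277421.86 + 1130.64 = 278552.50
Import VAT = 278552.50 × 21% = 58496.03

Import duty: USD 1130.64; import VAT: USD 58496.03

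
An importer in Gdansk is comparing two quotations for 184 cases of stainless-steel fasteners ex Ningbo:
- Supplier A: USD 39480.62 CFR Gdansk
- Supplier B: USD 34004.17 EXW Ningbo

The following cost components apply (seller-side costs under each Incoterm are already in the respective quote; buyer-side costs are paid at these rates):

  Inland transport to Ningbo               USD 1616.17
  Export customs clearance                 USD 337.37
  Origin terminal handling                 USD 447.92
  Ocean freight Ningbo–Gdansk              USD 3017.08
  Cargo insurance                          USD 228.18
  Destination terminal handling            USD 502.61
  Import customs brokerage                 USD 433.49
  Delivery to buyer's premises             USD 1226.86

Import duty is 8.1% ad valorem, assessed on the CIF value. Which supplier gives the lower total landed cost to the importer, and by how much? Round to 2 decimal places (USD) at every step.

Supplier A (CFR):
CIF value = CFR price + insurance = 39480.62 + 228.18 = 39708.80
Import duty = 39708.80 × 8.1% = 3216.41
Buyer bears (A): 228.18 + 502.61 + 433.49 + 1226.86 = 2391.14
Landed cost (A) = invoice 39480.62 + 2391.14 + duty 3216.41 = 45088.17
Supplier B (EXW):
CIF value = EXW price + inland to port + export clearance + origin terminal + freight + insurance = 34004.17 + 1616.17 + 337.37 + 447.92 + 3017.08 + 228.18 = 39650.89
Import duty = 39650.89 × 8.1% = 3211.72
Buyer bears (B): 1616.17 + 337.37 + 447.92 + 3017.08 + 228.18 + 502.61 + 433.49 + 1226.86 = 7809.68
Landed cost (B) = invoice 34004.17 + 7809.68 + duty 3211.72 = 45025.57
Difference = |45088.17 − 45025.57| = 62.60

Supplier B is cheaper by USD 62.60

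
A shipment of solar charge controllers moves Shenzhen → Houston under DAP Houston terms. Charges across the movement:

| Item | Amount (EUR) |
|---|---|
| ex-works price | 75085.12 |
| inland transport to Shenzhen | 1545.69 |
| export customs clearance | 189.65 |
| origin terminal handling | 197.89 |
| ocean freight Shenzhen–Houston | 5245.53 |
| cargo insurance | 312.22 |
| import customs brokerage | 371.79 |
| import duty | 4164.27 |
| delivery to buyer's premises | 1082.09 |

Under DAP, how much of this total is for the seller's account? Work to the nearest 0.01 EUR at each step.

Seller's account: EUR 83658.19

DAP: the seller bears all costs to the named destination except import duty and clearance.
Seller's account: goods 75085.12 + inland to port 1545.69 + export clearance 189.65 + origin terminal 197.89 + freight 5245.53 + insurance 312.22 + delivery 1082.09 = 83658.19
Buyer's account: brokerage 371.79 + duty 4164.27 = 4536.06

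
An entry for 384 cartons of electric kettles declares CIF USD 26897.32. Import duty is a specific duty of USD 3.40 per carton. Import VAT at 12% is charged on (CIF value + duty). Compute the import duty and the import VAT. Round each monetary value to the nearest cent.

Import duty = 384 × 3.40 = 1305.60
VAT base = CIF + duty = 26897.32 + 1305.60 = 28202.92
Import VAT = 28202.92 × 12% = 3384.35

Import duty: USD 1305.60; import VAT: USD 3384.35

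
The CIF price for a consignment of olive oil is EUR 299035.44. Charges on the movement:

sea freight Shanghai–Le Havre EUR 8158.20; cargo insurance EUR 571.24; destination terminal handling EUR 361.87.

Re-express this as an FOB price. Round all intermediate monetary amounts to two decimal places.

FOB price: EUR 290306.00

Not relevant to the conversion: destination terminal — on the buyer under both terms; not part of either seller's price.
From CIF to FOB, the seller no longer bears: freight, insurance.
FOB price = 299035.44 − 8158.20 − 571.24 = 290306.00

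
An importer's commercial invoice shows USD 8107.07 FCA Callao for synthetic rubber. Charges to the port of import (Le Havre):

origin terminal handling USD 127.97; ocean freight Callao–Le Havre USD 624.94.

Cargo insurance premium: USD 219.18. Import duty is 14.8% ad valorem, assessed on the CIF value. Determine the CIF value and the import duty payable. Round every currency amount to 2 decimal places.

CIF = FCA price + pre-shipment costs + freight + insurance
CIF = 8107.07 + 127.97 + 624.94 + 219.18 = 9079.16
Import duty = 9079.16 × 14.8% = 1343.72

CIF value: USD 9079.16; import duty: USD 1343.72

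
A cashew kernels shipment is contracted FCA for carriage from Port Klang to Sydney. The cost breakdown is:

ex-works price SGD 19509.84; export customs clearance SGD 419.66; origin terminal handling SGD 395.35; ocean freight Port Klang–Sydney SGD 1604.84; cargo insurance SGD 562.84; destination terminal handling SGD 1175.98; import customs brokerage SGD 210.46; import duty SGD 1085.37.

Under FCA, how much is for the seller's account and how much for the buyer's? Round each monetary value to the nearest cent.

Seller: SGD 19929.50; buyer: SGD 5034.84

FCA: the seller delivers export-cleared goods to the carrier; the buyer bears costs from that point.
Seller's account: goods 19509.84 + export clearance 419.66 = 19929.50
Buyer's account: origin terminal 395.35 + freight 1604.84 + insurance 562.84 + destination terminal 1175.98 + brokerage 210.46 + duty 1085.37 = 5034.84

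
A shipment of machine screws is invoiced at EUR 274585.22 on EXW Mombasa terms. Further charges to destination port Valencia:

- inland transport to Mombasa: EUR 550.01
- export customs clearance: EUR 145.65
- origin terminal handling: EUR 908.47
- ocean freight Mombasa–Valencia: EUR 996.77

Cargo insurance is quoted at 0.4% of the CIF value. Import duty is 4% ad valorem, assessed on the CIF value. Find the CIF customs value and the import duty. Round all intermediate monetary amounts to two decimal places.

CIF value: EUR 278299.32; import duty: EUR 11131.97

Let C be the CIF value. C = EXW price + pre-shipment costs + freight + 0.4% × C
C − 0.4% × C = 274585.22 + 550.01 + 145.65 + 908.47 + 996.77
0.996 × C = 277186.12
C = 277186.12 / 0.996 = 278299.32
Insurance premium = 0.4% × 278299.32 = 1113.20
Import duty = 278299.32 × 4% = 11131.97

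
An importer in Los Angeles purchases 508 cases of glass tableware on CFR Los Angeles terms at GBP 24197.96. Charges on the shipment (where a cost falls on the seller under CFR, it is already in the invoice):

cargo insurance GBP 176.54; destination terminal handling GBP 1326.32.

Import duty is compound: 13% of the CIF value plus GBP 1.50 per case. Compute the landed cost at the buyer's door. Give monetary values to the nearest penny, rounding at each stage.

CFR: the seller pays costs through ocean freight to the destination port, but not insurance.
CIF value = CFR price + insurance = 24197.96 + 176.54 = 24374.50
Ad valorem component: 24374.50 × 13% = 3168.69
Specific component: 508 × 1.50 = 762.00
Import duty = 3168.69 + 762.00 = 3930.69
Buyer bears: insurance 176.54 + destination terminal 1326.32 + duty 3930.69 = 5433.55
Landed cost = invoice 24197.96 + 5433.55 = 29631.51

Total landed cost: GBP 29631.51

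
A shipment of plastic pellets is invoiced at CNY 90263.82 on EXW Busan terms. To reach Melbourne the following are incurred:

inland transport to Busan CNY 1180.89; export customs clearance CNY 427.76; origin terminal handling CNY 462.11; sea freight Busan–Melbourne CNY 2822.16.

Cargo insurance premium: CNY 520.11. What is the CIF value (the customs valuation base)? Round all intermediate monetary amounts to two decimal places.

CIF = EXW price + pre-shipment costs + freight + insurance
CIF = 90263.82 + 1180.89 + 427.76 + 462.11 + 2822.16 + 520.11 = 95676.85

CIF value: CNY 95676.85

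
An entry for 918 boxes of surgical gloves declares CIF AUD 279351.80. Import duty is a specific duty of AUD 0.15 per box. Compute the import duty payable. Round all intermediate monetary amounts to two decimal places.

Import duty: AUD 137.70

Import duty = 918 × 0.15 = 137.70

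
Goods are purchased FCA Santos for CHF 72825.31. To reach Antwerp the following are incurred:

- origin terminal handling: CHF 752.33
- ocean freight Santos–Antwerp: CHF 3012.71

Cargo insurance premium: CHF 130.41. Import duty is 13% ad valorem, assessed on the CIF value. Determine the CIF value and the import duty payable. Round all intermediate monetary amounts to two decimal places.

CIF value: CHF 76720.76; import duty: CHF 9973.70

CIF = FCA price + pre-shipment costs + freight + insurance
CIF = 72825.31 + 752.33 + 3012.71 + 130.41 = 76720.76
Import duty = 76720.76 × 13% = 9973.70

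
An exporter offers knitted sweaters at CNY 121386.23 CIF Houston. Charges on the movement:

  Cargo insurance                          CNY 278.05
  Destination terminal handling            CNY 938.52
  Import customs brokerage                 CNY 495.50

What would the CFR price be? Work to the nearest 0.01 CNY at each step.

Not relevant to the conversion: brokerage, destination terminal — on the buyer under both terms; not part of either seller's price.
From CIF to CFR, the seller no longer bears: insurance.
CFR price = 121386.23 − 278.05 = 121108.18

CFR price: CNY 121108.18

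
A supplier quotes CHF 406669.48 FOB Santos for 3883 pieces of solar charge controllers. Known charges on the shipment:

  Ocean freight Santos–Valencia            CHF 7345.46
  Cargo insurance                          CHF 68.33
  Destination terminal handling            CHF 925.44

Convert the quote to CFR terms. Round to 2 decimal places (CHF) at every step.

CFR price: CHF 414014.94

Not relevant to the conversion: destination terminal, insurance — on the buyer under both terms; not part of either seller's price.
From FOB to CFR, the seller additionally bears: freight.
CFR price = 406669.48 + 7345.46 = 414014.94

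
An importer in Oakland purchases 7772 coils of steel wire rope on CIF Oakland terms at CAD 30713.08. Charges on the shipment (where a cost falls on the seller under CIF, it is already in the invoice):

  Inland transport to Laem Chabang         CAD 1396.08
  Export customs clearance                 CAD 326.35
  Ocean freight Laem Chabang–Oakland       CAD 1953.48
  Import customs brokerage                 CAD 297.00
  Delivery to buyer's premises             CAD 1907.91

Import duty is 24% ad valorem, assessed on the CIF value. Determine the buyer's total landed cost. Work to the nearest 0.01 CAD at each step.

CIF: the seller pays costs through ocean freight and marine insurance to the destination port.
Already in the invoice (seller's account under CIF): inland to port, export clearance, freight — exclude.
The CIF price already equals the CIF value: 30713.08
Import duty = 30713.08 × 24% = 7371.14
Buyer bears: brokerage 297.00 + delivery 1907.91 + duty 7371.14 = 9576.05
Landed cost = invoice 30713.08 + 9576.05 = 40289.13

Total landed cost: CAD 40289.13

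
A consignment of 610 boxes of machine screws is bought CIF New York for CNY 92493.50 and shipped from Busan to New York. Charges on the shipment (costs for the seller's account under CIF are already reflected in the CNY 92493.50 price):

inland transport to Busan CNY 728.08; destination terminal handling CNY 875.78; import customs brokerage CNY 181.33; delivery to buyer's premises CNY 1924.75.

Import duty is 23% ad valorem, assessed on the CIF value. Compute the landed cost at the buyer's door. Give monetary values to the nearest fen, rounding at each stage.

CIF: the seller pays costs through ocean freight and marine insurance to the destination port.
Already in the invoice (seller's account under CIF): inland to port — exclude.
The CIF price already equals the CIF value: 92493.50
Import duty = 92493.50 × 23% = 21273.51
Buyer bears: destination terminal 875.78 + brokerage 181.33 + delivery 1924.75 + duty 21273.51 = 24255.37
Landed cost = invoice 92493.50 + 24255.37 = 116748.87

Total landed cost: CNY 116748.87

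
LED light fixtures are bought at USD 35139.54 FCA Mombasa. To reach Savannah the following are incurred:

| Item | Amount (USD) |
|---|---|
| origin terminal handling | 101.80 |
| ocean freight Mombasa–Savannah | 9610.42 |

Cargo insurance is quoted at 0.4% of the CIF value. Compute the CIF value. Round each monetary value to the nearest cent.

Let C be the CIF value. C = FCA price + pre-shipment costs + freight + 0.4% × C
C − 0.4% × C = 35139.54 + 101.80 + 9610.42
0.996 × C = 44851.76
C = 44851.76 / 0.996 = 45031.89
Insurance premium = 0.4% × 45031.89 = 180.13

CIF value: USD 45031.89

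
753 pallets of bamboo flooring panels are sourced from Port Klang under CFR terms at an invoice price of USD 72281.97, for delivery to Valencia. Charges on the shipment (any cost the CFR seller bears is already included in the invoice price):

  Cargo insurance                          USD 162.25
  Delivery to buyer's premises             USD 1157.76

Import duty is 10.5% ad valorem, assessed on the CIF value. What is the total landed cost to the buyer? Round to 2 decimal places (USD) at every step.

CFR: the seller pays costs through ocean freight to the destination port, but not insurance.
CIF value = CFR price + insurance = 72281.97 + 162.25 = 72444.22
Import duty = 72444.22 × 10.5% = 7606.64
Buyer bears: insurance 162.25 + delivery 1157.76 + duty 7606.64 = 8926.65
Landed cost = invoice 72281.97 + 8926.65 = 81208.62

Total landed cost: USD 81208.62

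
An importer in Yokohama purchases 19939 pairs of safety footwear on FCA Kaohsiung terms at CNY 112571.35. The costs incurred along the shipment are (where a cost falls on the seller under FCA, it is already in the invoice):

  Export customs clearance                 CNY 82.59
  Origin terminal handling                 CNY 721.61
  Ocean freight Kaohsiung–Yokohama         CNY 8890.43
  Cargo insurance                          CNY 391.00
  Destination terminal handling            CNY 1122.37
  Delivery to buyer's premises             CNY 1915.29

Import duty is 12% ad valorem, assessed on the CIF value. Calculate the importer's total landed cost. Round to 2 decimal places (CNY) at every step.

Total landed cost: CNY 140320.98

FCA: the seller delivers export-cleared goods to the carrier; the buyer bears costs from that point.
Already in the invoice (seller's account under FCA): export clearance — exclude.
CIF value = FCA price + origin terminal + freight + insurance = 112571.35 + 721.61 + 8890.43 + 391.00 = 122574.39
Import duty = 122574.39 × 12% = 14708.93
Buyer bears: origin terminal 721.61 + freight 8890.43 + insurance 391.00 + destination terminal 1122.37 + delivery 1915.29 + duty 14708.93 = 27749.63
Landed cost = invoice 112571.35 + 27749.63 = 140320.98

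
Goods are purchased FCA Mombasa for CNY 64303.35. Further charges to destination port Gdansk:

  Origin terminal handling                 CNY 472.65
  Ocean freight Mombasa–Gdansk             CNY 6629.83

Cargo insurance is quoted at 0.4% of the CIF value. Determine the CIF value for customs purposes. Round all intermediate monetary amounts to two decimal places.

Let C be the CIF value. C = FCA price + pre-shipment costs + freight + 0.4% × C
C − 0.4% × C = 64303.35 + 472.65 + 6629.83
0.996 × C = 71405.83
C = 71405.83 / 0.996 = 71692.60
Insurance premium = 0.4% × 71692.60 = 286.77

CIF value: CNY 71692.60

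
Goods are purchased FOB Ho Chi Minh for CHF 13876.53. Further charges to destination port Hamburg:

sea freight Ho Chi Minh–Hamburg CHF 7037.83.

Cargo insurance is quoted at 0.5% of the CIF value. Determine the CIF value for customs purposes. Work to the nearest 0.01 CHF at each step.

CIF value: CHF 21019.46

Let C be the CIF value. C = FOB price + freight + 0.5% × C
C − 0.5% × C = 13876.53 + 7037.83
0.995 × C = 20914.36
C = 20914.36 / 0.995 = 21019.46
Insurance premium = 0.5% × 21019.46 = 105.10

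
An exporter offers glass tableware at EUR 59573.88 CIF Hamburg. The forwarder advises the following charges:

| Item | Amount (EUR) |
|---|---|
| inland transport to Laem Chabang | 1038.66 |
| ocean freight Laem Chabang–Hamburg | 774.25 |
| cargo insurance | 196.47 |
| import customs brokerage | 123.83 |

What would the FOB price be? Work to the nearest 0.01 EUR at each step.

Not relevant to the conversion: inland to port — on the seller under both CIF and FOB; already in the CIF price and stays in the FOB price. brokerage — on the buyer under both terms; not part of either seller's price.
From CIF to FOB, the seller no longer bears: freight, insurance.
FOB price = 59573.88 − 774.25 − 196.47 = 58603.16

FOB price: EUR 58603.16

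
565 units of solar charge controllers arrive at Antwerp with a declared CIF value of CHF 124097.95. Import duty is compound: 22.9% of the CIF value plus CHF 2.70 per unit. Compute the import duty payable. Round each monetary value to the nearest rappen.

Ad valorem component: 124097.95 × 22.9% = 28418.43
Specific component: 565 × 2.70 = 1525.50
Import duty = 28418.43 + 1525.50 = 29943.93

Import duty: CHF 29943.93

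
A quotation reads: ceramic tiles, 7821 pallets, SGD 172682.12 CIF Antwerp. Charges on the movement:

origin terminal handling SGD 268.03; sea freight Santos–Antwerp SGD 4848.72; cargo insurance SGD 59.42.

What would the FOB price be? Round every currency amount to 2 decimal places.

FOB price: SGD 167773.98

Not relevant to the conversion: origin terminal — on the seller under both CIF and FOB; already in the CIF price and stays in the FOB price.
From CIF to FOB, the seller no longer bears: freight, insurance.
FOB price = 172682.12 − 4848.72 − 59.42 = 167773.98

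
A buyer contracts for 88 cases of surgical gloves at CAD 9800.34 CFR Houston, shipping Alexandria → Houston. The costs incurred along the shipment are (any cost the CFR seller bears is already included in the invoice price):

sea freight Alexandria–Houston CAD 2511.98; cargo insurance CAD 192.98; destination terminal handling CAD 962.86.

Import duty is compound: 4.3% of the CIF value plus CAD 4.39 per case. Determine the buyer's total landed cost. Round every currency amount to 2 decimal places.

CFR: the seller pays costs through ocean freight to the destination port, but not insurance.
Already in the invoice (seller's account under CFR): freight — exclude.
CIF value = CFR price + insurance = 9800.34 + 192.98 = 9993.32
Ad valorem component: 9993.32 × 4.3% = 429.71
Specific component: 88 × 4.39 = 386.32
Import duty = 429.71 + 386.32 = 816.03
Buyer bears: insurance 192.98 + destination terminal 962.86 + duty 816.03 = 1971.87
Landed cost = invoice 9800.34 + 1971.87 = 11772.21

Total landed cost: CAD 11772.21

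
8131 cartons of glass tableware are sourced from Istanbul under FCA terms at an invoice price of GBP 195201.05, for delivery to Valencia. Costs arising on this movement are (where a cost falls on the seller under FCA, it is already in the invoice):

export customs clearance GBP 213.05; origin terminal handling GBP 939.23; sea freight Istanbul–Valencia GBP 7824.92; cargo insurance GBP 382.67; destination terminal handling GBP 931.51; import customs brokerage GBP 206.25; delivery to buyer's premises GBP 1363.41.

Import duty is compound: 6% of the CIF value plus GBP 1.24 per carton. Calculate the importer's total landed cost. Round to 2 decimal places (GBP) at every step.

FCA: the seller delivers export-cleared goods to the carrier; the buyer bears costs from that point.
Already in the invoice (seller's account under FCA): export clearance — exclude.
CIF value = FCA price + origin terminal + freight + insurance = 195201.05 + 939.23 + 7824.92 + 382.67 = 204347.87
Ad valorem component: 204347.87 × 6% = 12260.87
Specific component: 8131 × 1.24 = 10082.44
Import duty = 12260.87 + 10082.44 = 22343.31
Buyer bears: origin terminal 939.23 + freight 7824.92 + insurance 382.67 + destination terminal 931.51 + brokerage 206.25 + delivery 1363.41 + duty 22343.31 = 33991.30
Landed cost = invoice 195201.05 + 33991.30 = 229192.35

Total landed cost: GBP 229192.35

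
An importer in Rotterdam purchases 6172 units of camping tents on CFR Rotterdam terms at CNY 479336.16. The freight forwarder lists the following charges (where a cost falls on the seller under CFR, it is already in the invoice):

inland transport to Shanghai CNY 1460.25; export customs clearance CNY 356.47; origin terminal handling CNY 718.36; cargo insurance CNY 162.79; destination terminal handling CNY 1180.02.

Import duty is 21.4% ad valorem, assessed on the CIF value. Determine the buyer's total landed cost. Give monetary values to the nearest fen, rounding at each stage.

Total landed cost: CNY 583291.75

CFR: the seller pays costs through ocean freight to the destination port, but not insurance.
Already in the invoice (seller's account under CFR): inland to port, export clearance, origin terminal — exclude.
CIF value = CFR price + insurance = 479336.16 + 162.79 = 479498.95
Import duty = 479498.95 × 21.4% = 102612.78
Buyer bears: insurance 162.79 + destination terminal 1180.02 + duty 102612.78 = 103955.59
Landed cost = invoice 479336.16 + 103955.59 = 583291.75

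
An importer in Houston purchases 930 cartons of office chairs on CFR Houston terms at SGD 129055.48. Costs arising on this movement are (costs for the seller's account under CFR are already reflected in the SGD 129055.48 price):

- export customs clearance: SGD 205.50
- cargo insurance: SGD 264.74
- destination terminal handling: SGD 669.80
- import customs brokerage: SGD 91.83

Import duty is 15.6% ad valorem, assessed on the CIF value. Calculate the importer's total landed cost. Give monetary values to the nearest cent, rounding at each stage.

CFR: the seller pays costs through ocean freight to the destination port, but not insurance.
Already in the invoice (seller's account under CFR): export clearance — exclude.
CIF value = CFR price + insurance = 129055.48 + 264.74 = 129320.22
Import duty = 129320.22 × 15.6% = 20173.95
Buyer bears: insurance 264.74 + destination terminal 669.80 + brokerage 91.83 + duty 20173.95 = 21200.32
Landed cost = invoice 129055.48 + 21200.32 = 150255.80

Total landed cost: SGD 150255.80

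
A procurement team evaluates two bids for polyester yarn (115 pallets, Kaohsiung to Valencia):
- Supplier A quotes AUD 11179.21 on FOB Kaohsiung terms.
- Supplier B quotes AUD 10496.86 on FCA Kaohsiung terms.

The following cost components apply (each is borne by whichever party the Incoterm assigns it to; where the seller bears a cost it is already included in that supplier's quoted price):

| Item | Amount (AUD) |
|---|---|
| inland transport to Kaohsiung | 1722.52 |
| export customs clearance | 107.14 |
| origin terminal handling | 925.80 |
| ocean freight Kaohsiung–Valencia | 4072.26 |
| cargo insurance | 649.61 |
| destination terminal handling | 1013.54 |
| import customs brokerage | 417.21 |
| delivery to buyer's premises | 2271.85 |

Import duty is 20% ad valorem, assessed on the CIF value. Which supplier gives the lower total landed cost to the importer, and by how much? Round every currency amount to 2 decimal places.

Supplier A is cheaper by AUD 292.14

Supplier A (FOB):
CIF value = FOB price + freight + insurance = 11179.21 + 4072.26 + 649.61 = 15901.08
Import duty = 15901.08 × 20% = 3180.22
Buyer bears (A): 4072.26 + 649.61 + 1013.54 + 417.21 + 2271.85 = 8424.47
Landed cost (A) = invoice 11179.21 + 8424.47 + duty 3180.22 = 22783.90
Supplier B (FCA):
CIF value = FCA price + origin terminal + freight + insurance = 10496.86 + 925.80 + 4072.26 + 649.61 = 16144.53
Import duty = 16144.53 × 20% = 3228.91
Buyer bears (B): 925.80 + 4072.26 + 649.61 + 1013.54 + 417.21 + 2271.85 = 9350.27
Landed cost (B) = invoice 10496.86 + 9350.27 + duty 3228.91 = 23076.04
Difference = |22783.90 − 23076.04| = 292.14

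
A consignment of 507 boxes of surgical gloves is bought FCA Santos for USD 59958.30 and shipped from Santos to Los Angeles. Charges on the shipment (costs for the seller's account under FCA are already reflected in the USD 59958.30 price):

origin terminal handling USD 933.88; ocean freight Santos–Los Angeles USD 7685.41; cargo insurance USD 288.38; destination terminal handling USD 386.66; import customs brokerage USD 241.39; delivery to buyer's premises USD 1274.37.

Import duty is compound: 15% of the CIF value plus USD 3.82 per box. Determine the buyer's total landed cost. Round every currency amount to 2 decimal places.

FCA: the seller delivers export-cleared goods to the carrier; the buyer bears costs from that point.
CIF value = FCA price + origin terminal + freight + insurance = 59958.30 + 933.88 + 7685.41 + 288.38 = 68865.97
Ad valorem component: 68865.97 × 15% = 10329.90
Specific component: 507 × 3.82 = 1936.74
Import duty = 10329.90 + 1936.74 = 12266.64
Buyer bears: origin terminal 933.88 + freight 7685.41 + insurance 288.38 + destination terminal 386.66 + brokerage 241.39 + delivery 1274.37 + duty 12266.64 = 23076.73
Landed cost = invoice 59958.30 + 23076.73 = 83035.03

Total landed cost: USD 83035.03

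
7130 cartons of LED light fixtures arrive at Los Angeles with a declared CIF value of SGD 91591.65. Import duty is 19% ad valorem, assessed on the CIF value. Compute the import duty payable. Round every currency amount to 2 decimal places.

Import duty: SGD 17402.41

Import duty = 91591.65 × 19% = 17402.41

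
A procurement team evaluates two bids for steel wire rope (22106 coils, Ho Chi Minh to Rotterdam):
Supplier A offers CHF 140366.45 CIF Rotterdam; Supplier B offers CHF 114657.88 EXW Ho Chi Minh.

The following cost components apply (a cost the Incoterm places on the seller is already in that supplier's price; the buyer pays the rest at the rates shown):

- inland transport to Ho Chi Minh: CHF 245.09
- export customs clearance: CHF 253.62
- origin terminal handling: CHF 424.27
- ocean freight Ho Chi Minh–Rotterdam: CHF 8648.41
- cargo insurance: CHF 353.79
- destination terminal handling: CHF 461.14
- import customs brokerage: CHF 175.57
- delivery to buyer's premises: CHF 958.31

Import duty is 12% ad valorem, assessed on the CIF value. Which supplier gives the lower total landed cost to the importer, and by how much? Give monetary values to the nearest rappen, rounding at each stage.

Supplier B is cheaper by CHF 17677.39

Supplier A (CIF):
The CIF price already equals the CIF value: 140366.45
Import duty = 140366.45 × 12% = 16843.97
Buyer bears (A): 461.14 + 175.57 + 958.31 = 1595.02
Landed cost (A) = invoice 140366.45 + 1595.02 + duty 16843.97 = 158805.44
Supplier B (EXW):
CIF value = EXW price + inland to port + export clearance + origin terminal + freight + insurance = 114657.88 + 245.09 + 253.62 + 424.27 + 8648.41 + 353.79 = 124583.06
Import duty = 124583.06 × 12% = 14949.97
Buyer bears (B): 245.09 + 253.62 + 424.27 + 8648.41 + 353.79 + 461.14 + 175.57 + 958.31 = 11520.20
Landed cost (B) = invoice 114657.88 + 11520.20 + duty 14949.97 = 141128.05
Difference = |158805.44 − 141128.05| = 17677.39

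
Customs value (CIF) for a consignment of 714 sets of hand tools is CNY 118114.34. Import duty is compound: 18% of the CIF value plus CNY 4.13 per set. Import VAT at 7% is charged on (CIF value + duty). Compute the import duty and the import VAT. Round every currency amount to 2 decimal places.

Import duty: CNY 24209.40; import VAT: CNY 9962.66

Ad valorem component: 118114.34 × 18% = 21260.58
Specific component: 714 × 4.13 = 2948.82
Import duty = 21260.58 + 2948.82 = 24209.40
VAT base = CIF + duty = 118114.34 + 24209.40 = 142323.74
Import VAT = 142323.74 × 7% = 9962.66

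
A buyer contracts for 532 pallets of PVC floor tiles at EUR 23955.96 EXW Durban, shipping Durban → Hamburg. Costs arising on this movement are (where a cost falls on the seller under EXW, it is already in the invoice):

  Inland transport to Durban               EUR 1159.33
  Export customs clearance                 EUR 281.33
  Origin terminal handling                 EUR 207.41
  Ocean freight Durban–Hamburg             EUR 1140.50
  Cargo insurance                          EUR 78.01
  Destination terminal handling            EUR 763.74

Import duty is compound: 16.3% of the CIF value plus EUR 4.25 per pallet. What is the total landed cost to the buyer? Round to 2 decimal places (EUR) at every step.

Total landed cost: EUR 34219.35

EXW: the seller makes goods available at their premises; the buyer bears all onward costs.
CIF value = EXW price + inland to port + export clearance + origin terminal + freight + insurance = 23955.96 + 1159.33 + 281.33 + 207.41 + 1140.50 + 78.01 = 26822.54
Ad valorem component: 26822.54 × 16.3% = 4372.07
Specific component: 532 × 4.25 = 2261.00
Import duty = 4372.07 + 2261.00 = 6633.07
Buyer bears: inland to port 1159.33 + export clearance 281.33 + origin terminal 207.41 + freight 1140.50 + insurance 78.01 + destination terminal 763.74 + duty 6633.07 = 10263.39
Landed cost = invoice 23955.96 + 10263.39 = 34219.35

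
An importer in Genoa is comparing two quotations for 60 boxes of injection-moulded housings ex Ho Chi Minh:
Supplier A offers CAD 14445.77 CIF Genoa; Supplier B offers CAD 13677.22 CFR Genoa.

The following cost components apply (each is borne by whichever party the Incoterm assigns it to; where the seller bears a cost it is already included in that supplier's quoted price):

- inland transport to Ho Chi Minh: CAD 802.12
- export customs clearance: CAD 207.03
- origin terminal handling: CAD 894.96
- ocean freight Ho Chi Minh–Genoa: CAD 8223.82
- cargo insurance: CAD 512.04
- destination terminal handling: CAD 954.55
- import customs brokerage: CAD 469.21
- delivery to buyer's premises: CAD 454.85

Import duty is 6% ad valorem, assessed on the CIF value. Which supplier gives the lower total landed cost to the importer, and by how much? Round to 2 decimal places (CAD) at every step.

Supplier B is cheaper by CAD 271.90

Supplier A (CIF):
The CIF price already equals the CIF value: 14445.77
Import duty = 14445.77 × 6% = 866.75
Buyer bears (A): 954.55 + 469.21 + 454.85 = 1878.61
Landed cost (A) = invoice 14445.77 + 1878.61 + duty 866.75 = 17191.13
Supplier B (CFR):
CIF value = CFR price + insurance = 13677.22 + 512.04 = 14189.26
Import duty = 14189.26 × 6% = 851.36
Buyer bears (B): 512.04 + 954.55 + 469.21 + 454.85 = 2390.65
Landed cost (B) = invoice 13677.22 + 2390.65 + duty 851.36 = 16919.23
Difference = |17191.13 − 16919.23| = 271.90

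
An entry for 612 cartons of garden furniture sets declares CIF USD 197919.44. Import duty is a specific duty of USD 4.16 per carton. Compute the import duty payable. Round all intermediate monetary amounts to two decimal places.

Import duty = 612 × 4.16 = 2545.92

Import duty: USD 2545.92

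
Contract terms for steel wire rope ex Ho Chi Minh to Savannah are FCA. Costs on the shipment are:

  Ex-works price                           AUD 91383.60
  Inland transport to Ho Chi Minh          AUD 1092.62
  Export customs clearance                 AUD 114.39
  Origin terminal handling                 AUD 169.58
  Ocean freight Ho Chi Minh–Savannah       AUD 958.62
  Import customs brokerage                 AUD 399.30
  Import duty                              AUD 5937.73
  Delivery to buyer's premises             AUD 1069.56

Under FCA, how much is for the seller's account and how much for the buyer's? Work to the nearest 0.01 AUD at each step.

Seller: AUD 92590.61; buyer: AUD 8534.79

FCA: the seller delivers export-cleared goods to the carrier; the buyer bears costs from that point.
Seller's account: goods 91383.60 + inland to port 1092.62 + export clearance 114.39 = 92590.61
Buyer's account: origin terminal 169.58 + freight 958.62 + brokerage 399.30 + duty 5937.73 + delivery 1069.56 = 8534.79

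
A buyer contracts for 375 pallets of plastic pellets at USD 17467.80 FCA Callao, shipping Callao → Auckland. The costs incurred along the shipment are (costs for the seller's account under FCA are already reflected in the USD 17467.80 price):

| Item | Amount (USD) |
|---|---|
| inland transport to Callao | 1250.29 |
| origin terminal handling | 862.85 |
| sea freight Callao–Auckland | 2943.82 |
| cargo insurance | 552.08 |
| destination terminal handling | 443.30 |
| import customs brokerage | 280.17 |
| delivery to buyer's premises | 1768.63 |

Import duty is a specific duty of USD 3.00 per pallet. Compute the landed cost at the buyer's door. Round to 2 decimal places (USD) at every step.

Total landed cost: USD 25443.65

FCA: the seller delivers export-cleared goods to the carrier; the buyer bears costs from that point.
Already in the invoice (seller's account under FCA): inland to port — exclude.
CIF value = FCA price + origin terminal + freight + insurance = 17467.80 + 862.85 + 2943.82 + 552.08 = 21826.55
Import duty = 375 × 3.00 = 1125.00
Buyer bears: origin terminal 862.85 + freight 2943.82 + insurance 552.08 + destination terminal 443.30 + brokerage 280.17 + delivery 1768.63 + duty 1125.00 = 7975.85
Landed cost = invoice 17467.80 + 7975.85 = 25443.65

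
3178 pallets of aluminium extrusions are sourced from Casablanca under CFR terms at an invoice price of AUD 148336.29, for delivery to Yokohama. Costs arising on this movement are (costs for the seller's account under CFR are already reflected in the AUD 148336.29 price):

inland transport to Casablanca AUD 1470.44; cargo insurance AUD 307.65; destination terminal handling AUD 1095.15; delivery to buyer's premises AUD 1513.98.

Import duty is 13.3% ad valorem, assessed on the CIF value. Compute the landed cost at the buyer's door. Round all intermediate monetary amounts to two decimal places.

CFR: the seller pays costs through ocean freight to the destination port, but not insurance.
Already in the invoice (seller's account under CFR): inland to port — exclude.
CIF value = CFR price + insurance = 148336.29 + 307.65 = 148643.94
Import duty = 148643.94 × 13.3% = 19769.64
Buyer bears: insurance 307.65 + destination terminal 1095.15 + delivery 1513.98 + duty 19769.64 = 22686.42
Landed cost = invoice 148336.29 + 22686.42 = 171022.71

Total landed cost: AUD 171022.71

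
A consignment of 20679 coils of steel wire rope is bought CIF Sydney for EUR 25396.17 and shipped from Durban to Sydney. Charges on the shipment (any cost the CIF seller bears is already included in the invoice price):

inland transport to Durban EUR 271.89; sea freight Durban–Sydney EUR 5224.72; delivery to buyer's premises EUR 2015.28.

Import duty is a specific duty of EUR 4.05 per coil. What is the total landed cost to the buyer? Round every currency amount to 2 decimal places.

CIF: the seller pays costs through ocean freight and marine insurance to the destination port.
Already in the invoice (seller's account under CIF): inland to port, freight — exclude.
The CIF price already equals the CIF value: 25396.17
Import duty = 20679 × 4.05 = 83749.95
Buyer bears: delivery 2015.28 + duty 83749.95 = 85765.23
Landed cost = invoice 25396.17 + 85765.23 = 111161.40

Total landed cost: EUR 111161.40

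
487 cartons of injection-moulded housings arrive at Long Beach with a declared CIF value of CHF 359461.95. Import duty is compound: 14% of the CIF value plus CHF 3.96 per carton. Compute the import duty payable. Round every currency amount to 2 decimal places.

Ad valorem component: 359461.95 × 14% = 50324.67
Specific component: 487 × 3.96 = 1928.52
Import duty = 50324.67 + 1928.52 = 52253.19

Import duty: CHF 52253.19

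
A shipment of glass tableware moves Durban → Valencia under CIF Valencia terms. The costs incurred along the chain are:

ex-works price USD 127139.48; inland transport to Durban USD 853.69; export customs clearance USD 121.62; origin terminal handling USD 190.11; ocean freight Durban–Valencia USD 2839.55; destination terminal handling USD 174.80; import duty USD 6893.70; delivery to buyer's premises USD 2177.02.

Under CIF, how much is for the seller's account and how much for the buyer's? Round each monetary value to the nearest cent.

Seller: USD 131144.45; buyer: USD 9245.52

CIF: the seller pays costs through ocean freight and marine insurance to the destination port.
Seller's account: goods 127139.48 + inland to port 853.69 + export clearance 121.62 + origin terminal 190.11 + freight 2839.55 = 131144.45
Buyer's account: destination terminal 174.80 + duty 6893.70 + delivery 2177.02 = 9245.52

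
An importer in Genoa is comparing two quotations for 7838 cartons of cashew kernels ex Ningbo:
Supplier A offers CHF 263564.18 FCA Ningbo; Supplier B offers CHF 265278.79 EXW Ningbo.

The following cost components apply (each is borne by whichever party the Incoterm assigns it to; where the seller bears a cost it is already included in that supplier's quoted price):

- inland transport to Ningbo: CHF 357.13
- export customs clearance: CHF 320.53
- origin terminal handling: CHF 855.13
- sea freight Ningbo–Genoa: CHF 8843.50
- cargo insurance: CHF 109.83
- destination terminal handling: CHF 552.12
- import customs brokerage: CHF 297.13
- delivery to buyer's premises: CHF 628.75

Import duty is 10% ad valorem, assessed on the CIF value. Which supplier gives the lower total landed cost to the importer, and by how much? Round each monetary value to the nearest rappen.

Supplier A (FCA):
CIF value = FCA price + origin terminal + freight + insurance = 263564.18 + 855.13 + 8843.50 + 109.83 = 273372.64
Import duty = 273372.64 × 10% = 27337.26
Buyer bears (A): 855.13 + 8843.50 + 109.83 + 552.12 + 297.13 + 628.75 = 11286.46
Landed cost (A) = invoice 263564.18 + 11286.46 + duty 27337.26 = 302187.90
Supplier B (EXW):
CIF value = EXW price + inland to port + export clearance + origin terminal + freight + insurance = 265278.79 + 357.13 + 320.53 + 855.13 + 8843.50 + 109.83 = 275764.91
Import duty = 275764.91 × 10% = 27576.49
Buyer bears (B): 357.13 + 320.53 + 855.13 + 8843.50 + 109.83 + 552.12 + 297.13 + 628.75 = 11964.12
Landed cost (B) = invoice 265278.79 + 11964.12 + duty 27576.49 = 304819.40
Difference = |302187.90 − 304819.40| = 2631.50

Supplier A is cheaper by CHF 2631.50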